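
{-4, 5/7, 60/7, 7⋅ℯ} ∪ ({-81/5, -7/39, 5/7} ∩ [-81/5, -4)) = {-81/5, -4, 5/7, 60/7, 7⋅ℯ}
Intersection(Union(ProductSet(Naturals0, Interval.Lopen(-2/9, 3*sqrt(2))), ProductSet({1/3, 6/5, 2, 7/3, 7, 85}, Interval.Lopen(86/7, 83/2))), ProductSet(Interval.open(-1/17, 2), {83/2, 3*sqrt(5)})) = ProductSet({1/3, 6/5}, {83/2})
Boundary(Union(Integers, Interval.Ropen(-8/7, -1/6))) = Union(Complement(Integers, Interval.open(-8/7, -1/6)), {-8/7, -1/6})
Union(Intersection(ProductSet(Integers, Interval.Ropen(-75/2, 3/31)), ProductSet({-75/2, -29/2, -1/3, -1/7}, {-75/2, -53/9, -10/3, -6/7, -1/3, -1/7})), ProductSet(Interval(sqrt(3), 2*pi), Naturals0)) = ProductSet(Interval(sqrt(3), 2*pi), Naturals0)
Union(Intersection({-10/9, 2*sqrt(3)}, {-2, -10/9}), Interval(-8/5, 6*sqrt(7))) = Interval(-8/5, 6*sqrt(7))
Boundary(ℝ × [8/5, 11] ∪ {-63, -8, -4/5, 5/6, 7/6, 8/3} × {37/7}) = ℝ × {8/5, 11}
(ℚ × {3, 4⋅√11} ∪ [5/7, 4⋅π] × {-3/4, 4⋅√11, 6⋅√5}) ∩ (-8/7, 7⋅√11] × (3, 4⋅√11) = ∅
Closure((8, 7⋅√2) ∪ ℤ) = ℤ ∪ [8, 7⋅√2]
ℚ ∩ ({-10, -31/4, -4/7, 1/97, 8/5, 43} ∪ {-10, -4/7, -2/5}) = {-10, -31/4, -4/7, -2/5, 1/97, 8/5, 43}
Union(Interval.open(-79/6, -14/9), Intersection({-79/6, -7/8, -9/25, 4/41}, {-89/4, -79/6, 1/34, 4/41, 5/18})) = Union({4/41}, Interval.Ropen(-79/6, -14/9))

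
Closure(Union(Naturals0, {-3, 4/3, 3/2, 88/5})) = Union({-3, 4/3, 3/2, 88/5}, Naturals0)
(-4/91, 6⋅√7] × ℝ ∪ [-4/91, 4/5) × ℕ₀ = ([-4/91, 4/5) × ℕ₀) ∪ ((-4/91, 6⋅√7] × ℝ)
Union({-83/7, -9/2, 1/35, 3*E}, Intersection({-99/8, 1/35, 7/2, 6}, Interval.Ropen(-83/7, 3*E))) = {-83/7, -9/2, 1/35, 7/2, 6, 3*E}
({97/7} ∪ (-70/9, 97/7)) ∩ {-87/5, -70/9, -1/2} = {-1/2}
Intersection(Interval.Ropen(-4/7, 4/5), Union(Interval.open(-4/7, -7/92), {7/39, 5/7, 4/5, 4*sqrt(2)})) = Union({7/39, 5/7}, Interval.open(-4/7, -7/92))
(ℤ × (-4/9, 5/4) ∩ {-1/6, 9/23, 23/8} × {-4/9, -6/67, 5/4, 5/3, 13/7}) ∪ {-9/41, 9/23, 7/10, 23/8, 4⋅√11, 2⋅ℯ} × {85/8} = {-9/41, 9/23, 7/10, 23/8, 4⋅√11, 2⋅ℯ} × {85/8}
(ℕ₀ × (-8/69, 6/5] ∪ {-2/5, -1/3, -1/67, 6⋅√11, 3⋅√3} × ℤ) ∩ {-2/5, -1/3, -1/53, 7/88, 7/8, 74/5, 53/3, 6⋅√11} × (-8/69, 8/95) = {-2/5, -1/3, 6⋅√11} × {0}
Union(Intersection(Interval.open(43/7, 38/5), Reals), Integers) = Union(Integers, Interval.open(43/7, 38/5))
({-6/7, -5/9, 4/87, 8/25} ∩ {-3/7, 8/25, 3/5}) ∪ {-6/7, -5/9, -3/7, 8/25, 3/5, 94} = {-6/7, -5/9, -3/7, 8/25, 3/5, 94}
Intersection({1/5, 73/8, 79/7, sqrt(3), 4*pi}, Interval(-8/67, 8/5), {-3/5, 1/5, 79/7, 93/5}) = {1/5}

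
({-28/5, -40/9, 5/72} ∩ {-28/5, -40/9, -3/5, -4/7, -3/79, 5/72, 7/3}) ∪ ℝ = ℝ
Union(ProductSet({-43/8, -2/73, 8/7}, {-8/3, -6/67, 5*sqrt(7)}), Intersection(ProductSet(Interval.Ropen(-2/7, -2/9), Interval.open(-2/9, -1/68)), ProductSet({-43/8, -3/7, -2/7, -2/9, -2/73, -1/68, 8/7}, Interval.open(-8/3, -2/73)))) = Union(ProductSet({-2/7}, Interval.open(-2/9, -2/73)), ProductSet({-43/8, -2/73, 8/7}, {-8/3, -6/67, 5*sqrt(7)}))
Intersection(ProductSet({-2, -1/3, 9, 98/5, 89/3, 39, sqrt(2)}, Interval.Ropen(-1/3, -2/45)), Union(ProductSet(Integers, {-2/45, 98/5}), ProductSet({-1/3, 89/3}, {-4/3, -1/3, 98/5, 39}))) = ProductSet({-1/3, 89/3}, {-1/3})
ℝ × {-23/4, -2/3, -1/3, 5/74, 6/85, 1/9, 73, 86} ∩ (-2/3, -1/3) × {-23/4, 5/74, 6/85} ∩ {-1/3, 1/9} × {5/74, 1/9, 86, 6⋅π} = ∅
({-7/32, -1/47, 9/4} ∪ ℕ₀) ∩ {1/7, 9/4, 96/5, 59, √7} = {9/4, 59}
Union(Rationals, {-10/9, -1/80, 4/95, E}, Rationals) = Union({E}, Rationals)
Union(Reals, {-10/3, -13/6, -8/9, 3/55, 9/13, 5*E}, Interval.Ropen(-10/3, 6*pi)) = Interval(-oo, oo)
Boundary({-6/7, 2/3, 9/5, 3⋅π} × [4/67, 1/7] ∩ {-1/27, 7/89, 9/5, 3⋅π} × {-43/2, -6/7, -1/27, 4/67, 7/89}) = {9/5, 3⋅π} × {4/67, 7/89}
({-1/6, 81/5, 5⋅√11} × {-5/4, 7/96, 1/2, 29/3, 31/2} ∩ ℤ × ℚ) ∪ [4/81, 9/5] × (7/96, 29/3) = [4/81, 9/5] × (7/96, 29/3)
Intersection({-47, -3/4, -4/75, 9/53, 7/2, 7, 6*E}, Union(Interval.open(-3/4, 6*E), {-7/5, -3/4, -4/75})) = {-3/4, -4/75, 9/53, 7/2, 7}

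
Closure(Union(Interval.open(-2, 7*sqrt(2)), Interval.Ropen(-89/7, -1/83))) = Interval(-89/7, 7*sqrt(2))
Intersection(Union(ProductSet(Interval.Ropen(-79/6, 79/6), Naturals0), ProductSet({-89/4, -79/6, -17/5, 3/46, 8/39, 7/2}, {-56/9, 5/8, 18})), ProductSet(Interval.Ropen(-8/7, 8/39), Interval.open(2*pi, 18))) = ProductSet(Interval.Ropen(-8/7, 8/39), Range(7, 18, 1))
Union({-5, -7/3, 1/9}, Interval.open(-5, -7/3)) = Union({1/9}, Interval(-5, -7/3))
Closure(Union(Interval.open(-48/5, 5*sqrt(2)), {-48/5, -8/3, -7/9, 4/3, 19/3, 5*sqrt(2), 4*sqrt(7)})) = Union({4*sqrt(7)}, Interval(-48/5, 5*sqrt(2)))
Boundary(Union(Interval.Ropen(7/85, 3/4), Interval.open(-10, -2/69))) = {-10, -2/69, 7/85, 3/4}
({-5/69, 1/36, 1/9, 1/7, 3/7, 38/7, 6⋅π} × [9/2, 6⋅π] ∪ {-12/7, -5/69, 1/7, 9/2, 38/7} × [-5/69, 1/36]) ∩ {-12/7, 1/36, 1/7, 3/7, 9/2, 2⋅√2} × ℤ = ({-12/7, 1/7, 9/2} × {0}) ∪ ({1/36, 1/7, 3/7} × {5, 6, …, 18})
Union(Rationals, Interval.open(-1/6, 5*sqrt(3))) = Union(Interval.Ropen(-1/6, 5*sqrt(3)), Rationals)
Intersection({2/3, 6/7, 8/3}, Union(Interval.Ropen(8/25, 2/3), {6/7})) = {6/7}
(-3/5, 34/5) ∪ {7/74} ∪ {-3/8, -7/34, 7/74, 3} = (-3/5, 34/5)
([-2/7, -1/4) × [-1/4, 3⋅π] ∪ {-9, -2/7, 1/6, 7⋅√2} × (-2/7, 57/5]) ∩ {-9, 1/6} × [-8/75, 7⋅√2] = {-9, 1/6} × [-8/75, 7⋅√2]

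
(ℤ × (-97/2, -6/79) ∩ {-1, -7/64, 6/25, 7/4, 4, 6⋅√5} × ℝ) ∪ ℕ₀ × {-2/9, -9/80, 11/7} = (ℕ₀ × {-2/9, -9/80, 11/7}) ∪ ({-1, 4} × (-97/2, -6/79))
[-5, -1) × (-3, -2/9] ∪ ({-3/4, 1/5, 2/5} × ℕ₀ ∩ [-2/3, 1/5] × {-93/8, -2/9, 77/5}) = [-5, -1) × (-3, -2/9]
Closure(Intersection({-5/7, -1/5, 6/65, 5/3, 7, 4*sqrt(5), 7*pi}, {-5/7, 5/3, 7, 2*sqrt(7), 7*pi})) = {-5/7, 5/3, 7, 7*pi}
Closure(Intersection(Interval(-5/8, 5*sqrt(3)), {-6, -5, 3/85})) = {3/85}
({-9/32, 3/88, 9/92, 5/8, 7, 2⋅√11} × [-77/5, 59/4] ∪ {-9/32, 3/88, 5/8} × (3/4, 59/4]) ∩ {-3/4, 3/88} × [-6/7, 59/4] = {3/88} × [-6/7, 59/4]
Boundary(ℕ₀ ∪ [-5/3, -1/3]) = {-5/3, -1/3} ∪ (ℕ₀ \ (-5/3, -1/3))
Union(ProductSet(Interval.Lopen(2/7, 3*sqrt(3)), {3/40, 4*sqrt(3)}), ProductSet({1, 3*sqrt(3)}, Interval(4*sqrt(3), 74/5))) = Union(ProductSet({1, 3*sqrt(3)}, Interval(4*sqrt(3), 74/5)), ProductSet(Interval.Lopen(2/7, 3*sqrt(3)), {3/40, 4*sqrt(3)}))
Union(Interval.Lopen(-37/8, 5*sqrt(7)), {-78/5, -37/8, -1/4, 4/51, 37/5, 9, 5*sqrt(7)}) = Union({-78/5}, Interval(-37/8, 5*sqrt(7)))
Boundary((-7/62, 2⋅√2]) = {-7/62, 2⋅√2}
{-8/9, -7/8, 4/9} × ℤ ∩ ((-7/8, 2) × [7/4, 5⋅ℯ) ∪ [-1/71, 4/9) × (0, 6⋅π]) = {4/9} × {2, 3, …, 13}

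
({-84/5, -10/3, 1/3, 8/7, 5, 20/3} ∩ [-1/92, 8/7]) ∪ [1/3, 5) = [1/3, 5)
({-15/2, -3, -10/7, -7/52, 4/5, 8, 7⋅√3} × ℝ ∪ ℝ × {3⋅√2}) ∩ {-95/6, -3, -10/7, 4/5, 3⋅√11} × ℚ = {-3, -10/7, 4/5} × ℚ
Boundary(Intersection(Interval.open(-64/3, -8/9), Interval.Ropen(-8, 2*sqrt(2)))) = {-8, -8/9}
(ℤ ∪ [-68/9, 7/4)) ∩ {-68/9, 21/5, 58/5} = {-68/9}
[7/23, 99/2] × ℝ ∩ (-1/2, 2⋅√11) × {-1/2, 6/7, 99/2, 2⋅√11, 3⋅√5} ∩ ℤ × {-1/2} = {1, 2, …, 6} × {-1/2}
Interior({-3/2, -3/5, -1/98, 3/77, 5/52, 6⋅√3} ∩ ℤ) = ∅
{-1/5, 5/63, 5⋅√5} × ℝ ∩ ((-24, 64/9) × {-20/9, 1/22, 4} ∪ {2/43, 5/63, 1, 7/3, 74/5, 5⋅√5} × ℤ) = ({-1/5, 5/63} × {-20/9, 1/22, 4}) ∪ ({5/63, 5⋅√5} × ℤ)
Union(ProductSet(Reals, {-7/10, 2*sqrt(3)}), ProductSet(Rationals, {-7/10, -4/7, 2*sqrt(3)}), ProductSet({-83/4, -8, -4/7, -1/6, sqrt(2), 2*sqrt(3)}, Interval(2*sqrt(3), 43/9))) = Union(ProductSet({-83/4, -8, -4/7, -1/6, sqrt(2), 2*sqrt(3)}, Interval(2*sqrt(3), 43/9)), ProductSet(Rationals, {-7/10, -4/7, 2*sqrt(3)}), ProductSet(Reals, {-7/10, 2*sqrt(3)}))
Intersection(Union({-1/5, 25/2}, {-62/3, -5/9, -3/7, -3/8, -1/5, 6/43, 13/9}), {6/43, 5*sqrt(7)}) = {6/43}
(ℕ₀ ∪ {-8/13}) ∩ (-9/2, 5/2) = {-8/13} ∪ {0, 1, 2}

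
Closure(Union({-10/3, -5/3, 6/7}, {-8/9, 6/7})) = {-10/3, -5/3, -8/9, 6/7}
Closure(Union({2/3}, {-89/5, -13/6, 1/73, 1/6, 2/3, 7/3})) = {-89/5, -13/6, 1/73, 1/6, 2/3, 7/3}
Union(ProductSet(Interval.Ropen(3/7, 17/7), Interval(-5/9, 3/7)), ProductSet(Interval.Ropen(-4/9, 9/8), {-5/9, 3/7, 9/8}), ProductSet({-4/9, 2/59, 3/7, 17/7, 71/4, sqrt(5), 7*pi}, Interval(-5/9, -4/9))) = Union(ProductSet({-4/9, 2/59, 3/7, 17/7, 71/4, sqrt(5), 7*pi}, Interval(-5/9, -4/9)), ProductSet(Interval.Ropen(-4/9, 9/8), {-5/9, 3/7, 9/8}), ProductSet(Interval.Ropen(3/7, 17/7), Interval(-5/9, 3/7)))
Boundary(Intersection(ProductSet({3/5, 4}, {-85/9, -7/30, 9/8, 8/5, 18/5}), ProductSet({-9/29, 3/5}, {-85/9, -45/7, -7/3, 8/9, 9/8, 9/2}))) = ProductSet({3/5}, {-85/9, 9/8})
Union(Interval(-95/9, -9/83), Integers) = Union(Integers, Interval(-95/9, -9/83))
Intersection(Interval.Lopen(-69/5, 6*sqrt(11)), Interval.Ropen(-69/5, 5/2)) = Interval.open(-69/5, 5/2)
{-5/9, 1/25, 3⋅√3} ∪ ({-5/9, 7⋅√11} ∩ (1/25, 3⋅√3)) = {-5/9, 1/25, 3⋅√3}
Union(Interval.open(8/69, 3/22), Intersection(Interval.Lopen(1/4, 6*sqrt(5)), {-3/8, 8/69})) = Interval.open(8/69, 3/22)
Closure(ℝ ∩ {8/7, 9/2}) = {8/7, 9/2}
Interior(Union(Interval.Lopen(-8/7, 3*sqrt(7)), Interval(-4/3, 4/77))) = Interval.open(-4/3, 3*sqrt(7))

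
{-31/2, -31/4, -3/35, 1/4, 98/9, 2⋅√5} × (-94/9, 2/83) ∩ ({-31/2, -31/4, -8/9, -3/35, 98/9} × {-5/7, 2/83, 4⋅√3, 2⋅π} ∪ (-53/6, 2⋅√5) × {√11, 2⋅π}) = {-31/2, -31/4, -3/35, 98/9} × {-5/7}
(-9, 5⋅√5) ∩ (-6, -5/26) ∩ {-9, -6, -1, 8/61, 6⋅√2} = {-1}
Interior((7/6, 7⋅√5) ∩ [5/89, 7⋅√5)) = (7/6, 7⋅√5)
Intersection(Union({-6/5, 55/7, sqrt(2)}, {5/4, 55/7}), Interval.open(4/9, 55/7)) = {5/4, sqrt(2)}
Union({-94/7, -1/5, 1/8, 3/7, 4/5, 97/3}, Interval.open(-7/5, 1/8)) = Union({-94/7, 3/7, 4/5, 97/3}, Interval.Lopen(-7/5, 1/8))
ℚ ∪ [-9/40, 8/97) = ℚ ∪ [-9/40, 8/97]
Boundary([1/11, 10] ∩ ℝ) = {1/11, 10}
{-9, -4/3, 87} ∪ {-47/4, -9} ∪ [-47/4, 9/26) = [-47/4, 9/26) ∪ {87}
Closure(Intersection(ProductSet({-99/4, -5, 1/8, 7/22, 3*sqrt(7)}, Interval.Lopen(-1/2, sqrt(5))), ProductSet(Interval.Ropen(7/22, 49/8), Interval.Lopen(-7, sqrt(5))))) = ProductSet({7/22}, Interval(-1/2, sqrt(5)))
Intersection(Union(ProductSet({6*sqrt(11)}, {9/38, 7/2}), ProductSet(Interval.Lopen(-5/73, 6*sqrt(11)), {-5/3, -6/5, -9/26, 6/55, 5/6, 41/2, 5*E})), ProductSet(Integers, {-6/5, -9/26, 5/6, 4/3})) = ProductSet(Range(0, 20, 1), {-6/5, -9/26, 5/6})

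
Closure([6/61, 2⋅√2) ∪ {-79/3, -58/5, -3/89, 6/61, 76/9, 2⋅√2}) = {-79/3, -58/5, -3/89, 76/9} ∪ [6/61, 2⋅√2]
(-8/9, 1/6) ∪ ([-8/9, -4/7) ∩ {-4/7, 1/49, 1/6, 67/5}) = (-8/9, 1/6)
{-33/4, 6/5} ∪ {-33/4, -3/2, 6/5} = {-33/4, -3/2, 6/5}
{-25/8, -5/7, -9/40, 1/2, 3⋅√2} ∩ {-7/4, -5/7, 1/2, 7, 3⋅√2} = {-5/7, 1/2, 3⋅√2}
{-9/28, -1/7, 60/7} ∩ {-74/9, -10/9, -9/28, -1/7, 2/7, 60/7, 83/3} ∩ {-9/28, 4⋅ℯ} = {-9/28}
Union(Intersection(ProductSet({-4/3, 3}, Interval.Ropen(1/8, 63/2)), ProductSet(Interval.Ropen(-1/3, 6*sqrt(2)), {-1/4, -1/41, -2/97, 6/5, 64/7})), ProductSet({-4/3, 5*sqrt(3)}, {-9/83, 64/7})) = Union(ProductSet({3}, {6/5, 64/7}), ProductSet({-4/3, 5*sqrt(3)}, {-9/83, 64/7}))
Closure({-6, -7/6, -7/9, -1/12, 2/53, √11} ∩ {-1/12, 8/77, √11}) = {-1/12, √11}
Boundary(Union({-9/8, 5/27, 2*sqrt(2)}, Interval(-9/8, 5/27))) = {-9/8, 5/27, 2*sqrt(2)}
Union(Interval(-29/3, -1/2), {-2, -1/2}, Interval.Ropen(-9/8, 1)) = Interval.Ropen(-29/3, 1)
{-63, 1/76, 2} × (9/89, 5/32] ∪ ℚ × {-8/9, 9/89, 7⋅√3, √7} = ({-63, 1/76, 2} × (9/89, 5/32]) ∪ (ℚ × {-8/9, 9/89, 7⋅√3, √7})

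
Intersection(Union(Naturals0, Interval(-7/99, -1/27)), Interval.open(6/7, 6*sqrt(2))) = Range(1, 9, 1)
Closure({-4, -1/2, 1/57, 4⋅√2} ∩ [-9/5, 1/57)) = {-1/2}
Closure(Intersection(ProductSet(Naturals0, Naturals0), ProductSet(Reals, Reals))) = ProductSet(Naturals0, Naturals0)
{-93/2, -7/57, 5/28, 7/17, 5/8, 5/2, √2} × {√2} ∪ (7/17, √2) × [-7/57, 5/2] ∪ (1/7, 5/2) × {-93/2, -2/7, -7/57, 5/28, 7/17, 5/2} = ((1/7, 5/2) × {-93/2, -2/7, -7/57, 5/28, 7/17, 5/2}) ∪ ((7/17, √2) × [-7/57, 5/2]) ∪ ({-93/2, -7/57, 5/28, 7/17, 5/8, 5/2, √2} × {√2})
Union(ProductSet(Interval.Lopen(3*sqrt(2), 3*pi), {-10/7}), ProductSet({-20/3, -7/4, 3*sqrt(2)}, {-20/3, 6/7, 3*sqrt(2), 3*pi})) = Union(ProductSet({-20/3, -7/4, 3*sqrt(2)}, {-20/3, 6/7, 3*sqrt(2), 3*pi}), ProductSet(Interval.Lopen(3*sqrt(2), 3*pi), {-10/7}))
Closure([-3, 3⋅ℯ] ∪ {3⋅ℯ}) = [-3, 3⋅ℯ]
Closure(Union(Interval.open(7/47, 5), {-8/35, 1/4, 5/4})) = Union({-8/35}, Interval(7/47, 5))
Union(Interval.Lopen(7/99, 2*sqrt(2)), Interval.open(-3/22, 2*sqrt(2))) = Interval.Lopen(-3/22, 2*sqrt(2))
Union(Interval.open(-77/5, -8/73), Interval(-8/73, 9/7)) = Interval.Lopen(-77/5, 9/7)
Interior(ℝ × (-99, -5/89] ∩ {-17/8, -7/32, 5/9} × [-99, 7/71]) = ∅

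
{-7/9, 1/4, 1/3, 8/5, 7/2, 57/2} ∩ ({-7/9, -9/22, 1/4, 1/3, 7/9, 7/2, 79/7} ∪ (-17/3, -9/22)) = {-7/9, 1/4, 1/3, 7/2}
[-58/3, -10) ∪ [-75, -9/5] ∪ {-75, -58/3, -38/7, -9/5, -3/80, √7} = [-75, -9/5] ∪ {-3/80, √7}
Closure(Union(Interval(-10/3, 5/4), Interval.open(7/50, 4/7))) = Interval(-10/3, 5/4)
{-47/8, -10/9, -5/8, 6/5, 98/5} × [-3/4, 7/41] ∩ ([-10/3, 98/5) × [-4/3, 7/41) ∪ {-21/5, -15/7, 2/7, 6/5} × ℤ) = {-10/9, -5/8, 6/5} × [-3/4, 7/41)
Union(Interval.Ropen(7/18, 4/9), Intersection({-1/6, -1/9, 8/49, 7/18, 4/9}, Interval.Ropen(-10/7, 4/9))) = Union({-1/6, -1/9, 8/49}, Interval.Ropen(7/18, 4/9))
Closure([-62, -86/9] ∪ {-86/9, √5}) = [-62, -86/9] ∪ {√5}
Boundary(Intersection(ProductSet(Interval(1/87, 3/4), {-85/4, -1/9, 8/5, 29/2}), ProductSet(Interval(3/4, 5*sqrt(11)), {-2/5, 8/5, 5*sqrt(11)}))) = ProductSet({3/4}, {8/5})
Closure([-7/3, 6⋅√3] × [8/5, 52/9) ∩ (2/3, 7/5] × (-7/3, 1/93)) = ∅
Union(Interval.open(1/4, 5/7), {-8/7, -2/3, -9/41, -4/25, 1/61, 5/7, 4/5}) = Union({-8/7, -2/3, -9/41, -4/25, 1/61, 4/5}, Interval.Lopen(1/4, 5/7))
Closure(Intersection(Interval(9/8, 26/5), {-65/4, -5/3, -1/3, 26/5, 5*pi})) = {26/5}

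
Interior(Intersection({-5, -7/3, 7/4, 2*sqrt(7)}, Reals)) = EmptySet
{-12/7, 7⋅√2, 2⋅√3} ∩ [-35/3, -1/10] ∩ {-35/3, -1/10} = ∅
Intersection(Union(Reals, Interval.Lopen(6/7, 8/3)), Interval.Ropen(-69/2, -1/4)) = Interval.Ropen(-69/2, -1/4)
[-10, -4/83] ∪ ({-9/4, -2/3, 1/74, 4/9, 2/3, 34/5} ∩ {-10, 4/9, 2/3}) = [-10, -4/83] ∪ {4/9, 2/3}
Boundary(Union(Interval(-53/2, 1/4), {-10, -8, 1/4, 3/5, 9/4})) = {-53/2, 1/4, 3/5, 9/4}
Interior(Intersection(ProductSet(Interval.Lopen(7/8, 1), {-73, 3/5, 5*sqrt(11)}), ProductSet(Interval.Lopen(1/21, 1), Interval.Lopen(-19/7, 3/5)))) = EmptySet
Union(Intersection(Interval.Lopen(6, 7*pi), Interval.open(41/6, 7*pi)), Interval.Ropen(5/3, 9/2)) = Union(Interval.Ropen(5/3, 9/2), Interval.open(41/6, 7*pi))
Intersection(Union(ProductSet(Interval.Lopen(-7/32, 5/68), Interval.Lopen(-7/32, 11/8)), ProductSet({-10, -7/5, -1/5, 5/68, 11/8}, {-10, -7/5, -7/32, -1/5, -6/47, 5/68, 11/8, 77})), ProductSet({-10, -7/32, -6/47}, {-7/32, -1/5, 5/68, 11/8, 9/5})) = Union(ProductSet({-10}, {-7/32, -1/5, 5/68, 11/8}), ProductSet({-6/47}, {-1/5, 5/68, 11/8}))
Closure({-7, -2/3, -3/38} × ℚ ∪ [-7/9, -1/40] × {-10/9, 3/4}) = ({-7, -2/3, -3/38} × ℝ) ∪ ([-7/9, -1/40] × {-10/9, 3/4})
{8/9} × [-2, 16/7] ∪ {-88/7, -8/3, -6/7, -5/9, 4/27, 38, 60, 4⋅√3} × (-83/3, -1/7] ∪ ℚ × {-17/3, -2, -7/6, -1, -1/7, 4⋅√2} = ({8/9} × [-2, 16/7]) ∪ (ℚ × {-17/3, -2, -7/6, -1, -1/7, 4⋅√2}) ∪ ({-88/7, -8/3, -6/7, -5/9, 4/27, 38, 60, 4⋅√3} × (-83/3, -1/7])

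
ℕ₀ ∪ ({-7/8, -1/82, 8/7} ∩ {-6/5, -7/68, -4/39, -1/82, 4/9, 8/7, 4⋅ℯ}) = {-1/82, 8/7} ∪ ℕ₀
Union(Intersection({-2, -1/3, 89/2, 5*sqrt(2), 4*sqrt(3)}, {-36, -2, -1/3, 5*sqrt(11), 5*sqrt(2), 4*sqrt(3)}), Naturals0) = Union({-2, -1/3, 5*sqrt(2), 4*sqrt(3)}, Naturals0)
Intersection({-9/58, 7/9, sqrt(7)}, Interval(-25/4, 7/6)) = {-9/58, 7/9}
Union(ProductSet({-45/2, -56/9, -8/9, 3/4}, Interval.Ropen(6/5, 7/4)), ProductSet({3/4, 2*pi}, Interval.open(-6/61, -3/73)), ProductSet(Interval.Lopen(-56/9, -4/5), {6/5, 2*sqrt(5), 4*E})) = Union(ProductSet({3/4, 2*pi}, Interval.open(-6/61, -3/73)), ProductSet({-45/2, -56/9, -8/9, 3/4}, Interval.Ropen(6/5, 7/4)), ProductSet(Interval.Lopen(-56/9, -4/5), {6/5, 2*sqrt(5), 4*E}))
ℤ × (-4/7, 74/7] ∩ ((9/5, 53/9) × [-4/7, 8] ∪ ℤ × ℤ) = (ℤ × {0, 1, …, 10}) ∪ ({2, 3, 4, 5} × (-4/7, 8])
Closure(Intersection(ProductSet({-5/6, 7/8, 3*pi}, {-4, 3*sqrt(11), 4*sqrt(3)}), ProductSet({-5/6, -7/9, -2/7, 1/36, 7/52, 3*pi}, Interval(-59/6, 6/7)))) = ProductSet({-5/6, 3*pi}, {-4})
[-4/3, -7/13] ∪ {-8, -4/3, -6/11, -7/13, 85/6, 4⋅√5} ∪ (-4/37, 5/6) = {-8, 85/6, 4⋅√5} ∪ [-4/3, -7/13] ∪ (-4/37, 5/6)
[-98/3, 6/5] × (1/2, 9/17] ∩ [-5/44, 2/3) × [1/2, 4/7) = [-5/44, 2/3) × (1/2, 9/17]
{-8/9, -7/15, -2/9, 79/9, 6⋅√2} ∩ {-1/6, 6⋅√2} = {6⋅√2}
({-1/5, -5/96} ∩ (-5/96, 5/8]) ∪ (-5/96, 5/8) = (-5/96, 5/8)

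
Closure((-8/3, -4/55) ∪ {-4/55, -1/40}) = [-8/3, -4/55] ∪ {-1/40}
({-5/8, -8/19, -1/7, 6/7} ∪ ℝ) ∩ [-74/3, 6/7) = [-74/3, 6/7)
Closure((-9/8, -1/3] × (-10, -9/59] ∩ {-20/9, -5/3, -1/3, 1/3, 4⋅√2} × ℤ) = {-1/3} × {-9, -8, …, -1}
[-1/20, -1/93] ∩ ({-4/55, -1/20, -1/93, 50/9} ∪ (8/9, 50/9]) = {-1/20, -1/93}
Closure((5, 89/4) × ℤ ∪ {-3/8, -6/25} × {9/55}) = ({-3/8, -6/25} × {9/55}) ∪ ([5, 89/4] × ℤ)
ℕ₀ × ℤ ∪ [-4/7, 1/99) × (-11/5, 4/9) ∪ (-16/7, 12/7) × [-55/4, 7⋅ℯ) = (ℕ₀ × ℤ) ∪ ((-16/7, 12/7) × [-55/4, 7⋅ℯ))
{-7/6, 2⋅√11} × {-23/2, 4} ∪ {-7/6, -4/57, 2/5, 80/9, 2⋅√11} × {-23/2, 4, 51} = {-7/6, -4/57, 2/5, 80/9, 2⋅√11} × {-23/2, 4, 51}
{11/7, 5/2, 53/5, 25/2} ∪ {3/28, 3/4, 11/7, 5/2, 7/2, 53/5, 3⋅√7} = {3/28, 3/4, 11/7, 5/2, 7/2, 53/5, 25/2, 3⋅√7}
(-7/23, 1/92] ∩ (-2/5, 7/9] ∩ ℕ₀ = {0}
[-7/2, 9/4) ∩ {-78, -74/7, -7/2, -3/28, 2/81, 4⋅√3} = {-7/2, -3/28, 2/81}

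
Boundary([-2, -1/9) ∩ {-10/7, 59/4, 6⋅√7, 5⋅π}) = {-10/7}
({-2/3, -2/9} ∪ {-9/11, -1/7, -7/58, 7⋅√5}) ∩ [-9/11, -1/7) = {-9/11, -2/3, -2/9}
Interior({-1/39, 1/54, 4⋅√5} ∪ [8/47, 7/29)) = (8/47, 7/29)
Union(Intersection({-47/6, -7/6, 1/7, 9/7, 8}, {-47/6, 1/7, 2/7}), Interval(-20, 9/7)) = Interval(-20, 9/7)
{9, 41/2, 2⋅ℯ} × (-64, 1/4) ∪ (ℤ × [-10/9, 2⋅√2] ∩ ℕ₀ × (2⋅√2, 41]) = {9, 41/2, 2⋅ℯ} × (-64, 1/4)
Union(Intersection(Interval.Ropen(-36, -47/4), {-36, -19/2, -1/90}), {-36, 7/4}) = {-36, 7/4}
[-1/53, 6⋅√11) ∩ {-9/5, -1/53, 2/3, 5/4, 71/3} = {-1/53, 2/3, 5/4}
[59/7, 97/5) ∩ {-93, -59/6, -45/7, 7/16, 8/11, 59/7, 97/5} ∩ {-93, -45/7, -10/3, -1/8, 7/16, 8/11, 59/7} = {59/7}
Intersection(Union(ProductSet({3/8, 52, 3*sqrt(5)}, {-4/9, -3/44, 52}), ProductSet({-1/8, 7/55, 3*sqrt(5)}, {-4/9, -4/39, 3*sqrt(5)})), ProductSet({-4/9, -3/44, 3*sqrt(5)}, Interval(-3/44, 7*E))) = ProductSet({3*sqrt(5)}, {-3/44, 3*sqrt(5)})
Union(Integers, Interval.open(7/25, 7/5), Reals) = Interval(-oo, oo)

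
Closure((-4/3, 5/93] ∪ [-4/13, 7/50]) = [-4/3, 7/50]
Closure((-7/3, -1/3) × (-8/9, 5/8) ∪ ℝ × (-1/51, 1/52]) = (ℝ × (-1/51, 1/52]) ∪ ([-7/3, -1/3] × {-8/9, 5/8}) ∪ ((-7/3, -1/3) × (-8/9, 5/8)) ∪ ({-7/3, -1/3} × ([-8/9, -1/51] ∪ [1/52, 5/8])) ∪ (((-∞, -7/3] ∪ [-1/3, ∞)) × {-1/51, 1/52})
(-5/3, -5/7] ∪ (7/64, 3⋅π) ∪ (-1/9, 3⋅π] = (-5/3, -5/7] ∪ (-1/9, 3⋅π]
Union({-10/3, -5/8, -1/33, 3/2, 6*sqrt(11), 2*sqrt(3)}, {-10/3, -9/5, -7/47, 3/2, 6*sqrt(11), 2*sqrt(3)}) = {-10/3, -9/5, -5/8, -7/47, -1/33, 3/2, 6*sqrt(11), 2*sqrt(3)}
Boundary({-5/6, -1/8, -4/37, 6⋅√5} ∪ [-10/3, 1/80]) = {-10/3, 1/80, 6⋅√5}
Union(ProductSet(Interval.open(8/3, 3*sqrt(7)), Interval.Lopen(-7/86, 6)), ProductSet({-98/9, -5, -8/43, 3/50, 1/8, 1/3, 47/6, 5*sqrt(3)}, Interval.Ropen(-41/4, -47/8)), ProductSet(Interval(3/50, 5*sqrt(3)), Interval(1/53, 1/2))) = Union(ProductSet({-98/9, -5, -8/43, 3/50, 1/8, 1/3, 47/6, 5*sqrt(3)}, Interval.Ropen(-41/4, -47/8)), ProductSet(Interval(3/50, 5*sqrt(3)), Interval(1/53, 1/2)), ProductSet(Interval.open(8/3, 3*sqrt(7)), Interval.Lopen(-7/86, 6)))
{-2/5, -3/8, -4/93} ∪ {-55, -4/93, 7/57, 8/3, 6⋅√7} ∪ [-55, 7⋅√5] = [-55, 7⋅√5] ∪ {6⋅√7}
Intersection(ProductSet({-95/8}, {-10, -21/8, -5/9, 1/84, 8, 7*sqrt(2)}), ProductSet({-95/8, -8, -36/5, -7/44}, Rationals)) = ProductSet({-95/8}, {-10, -21/8, -5/9, 1/84, 8})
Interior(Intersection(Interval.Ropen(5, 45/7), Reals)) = Interval.open(5, 45/7)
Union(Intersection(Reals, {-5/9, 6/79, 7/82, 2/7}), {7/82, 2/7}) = {-5/9, 6/79, 7/82, 2/7}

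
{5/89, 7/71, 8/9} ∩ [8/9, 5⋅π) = {8/9}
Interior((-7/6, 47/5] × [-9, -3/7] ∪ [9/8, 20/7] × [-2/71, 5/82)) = ((-7/6, 47/5) × (-9, -3/7)) ∪ ((9/8, 20/7) × (-2/71, 5/82))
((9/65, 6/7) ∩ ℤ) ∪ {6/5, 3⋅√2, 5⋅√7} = {6/5, 3⋅√2, 5⋅√7}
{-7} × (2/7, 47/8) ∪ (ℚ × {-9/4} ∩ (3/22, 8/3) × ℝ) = ({-7} × (2/7, 47/8)) ∪ ((ℚ ∩ (3/22, 8/3)) × {-9/4})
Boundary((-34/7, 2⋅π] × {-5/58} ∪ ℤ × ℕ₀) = (ℤ × ℕ₀) ∪ ([-34/7, 2⋅π] × {-5/58})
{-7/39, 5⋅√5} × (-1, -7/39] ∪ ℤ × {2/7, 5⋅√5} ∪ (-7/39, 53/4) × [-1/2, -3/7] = (ℤ × {2/7, 5⋅√5}) ∪ ((-7/39, 53/4) × [-1/2, -3/7]) ∪ ({-7/39, 5⋅√5} × (-1, -7/39])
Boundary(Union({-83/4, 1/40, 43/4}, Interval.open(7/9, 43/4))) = {-83/4, 1/40, 7/9, 43/4}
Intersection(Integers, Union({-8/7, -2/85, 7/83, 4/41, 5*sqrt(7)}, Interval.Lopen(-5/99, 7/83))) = Range(0, 1, 1)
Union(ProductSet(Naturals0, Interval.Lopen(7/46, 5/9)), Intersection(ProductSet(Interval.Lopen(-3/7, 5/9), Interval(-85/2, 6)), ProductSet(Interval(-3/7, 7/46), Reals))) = Union(ProductSet(Interval.Lopen(-3/7, 7/46), Interval(-85/2, 6)), ProductSet(Naturals0, Interval.Lopen(7/46, 5/9)))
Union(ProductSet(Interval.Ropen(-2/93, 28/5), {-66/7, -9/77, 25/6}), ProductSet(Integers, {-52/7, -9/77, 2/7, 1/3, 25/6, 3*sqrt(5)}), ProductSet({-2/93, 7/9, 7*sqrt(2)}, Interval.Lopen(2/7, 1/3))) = Union(ProductSet({-2/93, 7/9, 7*sqrt(2)}, Interval.Lopen(2/7, 1/3)), ProductSet(Integers, {-52/7, -9/77, 2/7, 1/3, 25/6, 3*sqrt(5)}), ProductSet(Interval.Ropen(-2/93, 28/5), {-66/7, -9/77, 25/6}))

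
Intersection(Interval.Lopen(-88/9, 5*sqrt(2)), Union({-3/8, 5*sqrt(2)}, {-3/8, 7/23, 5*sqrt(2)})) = {-3/8, 7/23, 5*sqrt(2)}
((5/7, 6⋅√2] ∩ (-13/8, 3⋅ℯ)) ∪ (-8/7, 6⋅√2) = (-8/7, 6⋅√2)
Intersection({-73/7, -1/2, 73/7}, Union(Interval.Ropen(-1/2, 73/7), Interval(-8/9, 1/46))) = {-1/2}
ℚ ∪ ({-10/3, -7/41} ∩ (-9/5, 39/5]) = ℚ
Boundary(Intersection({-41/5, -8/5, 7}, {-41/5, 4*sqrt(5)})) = {-41/5}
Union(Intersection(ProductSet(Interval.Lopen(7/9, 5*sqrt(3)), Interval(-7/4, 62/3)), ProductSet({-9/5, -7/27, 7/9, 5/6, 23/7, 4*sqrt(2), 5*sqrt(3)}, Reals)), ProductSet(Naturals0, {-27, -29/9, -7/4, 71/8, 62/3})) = Union(ProductSet({5/6, 23/7, 4*sqrt(2), 5*sqrt(3)}, Interval(-7/4, 62/3)), ProductSet(Naturals0, {-27, -29/9, -7/4, 71/8, 62/3}))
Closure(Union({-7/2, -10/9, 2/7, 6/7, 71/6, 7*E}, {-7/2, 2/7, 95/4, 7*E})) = {-7/2, -10/9, 2/7, 6/7, 71/6, 95/4, 7*E}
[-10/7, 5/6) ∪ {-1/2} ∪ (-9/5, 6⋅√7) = (-9/5, 6⋅√7)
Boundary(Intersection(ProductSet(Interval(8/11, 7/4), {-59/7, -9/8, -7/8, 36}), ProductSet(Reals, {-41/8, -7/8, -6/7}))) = ProductSet(Interval(8/11, 7/4), {-7/8})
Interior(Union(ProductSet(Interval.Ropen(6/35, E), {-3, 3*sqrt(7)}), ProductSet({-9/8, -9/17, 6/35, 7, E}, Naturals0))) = EmptySet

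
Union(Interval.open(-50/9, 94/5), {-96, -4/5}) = Union({-96}, Interval.open(-50/9, 94/5))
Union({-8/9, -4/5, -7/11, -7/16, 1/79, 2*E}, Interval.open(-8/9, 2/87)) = Union({2*E}, Interval.Ropen(-8/9, 2/87))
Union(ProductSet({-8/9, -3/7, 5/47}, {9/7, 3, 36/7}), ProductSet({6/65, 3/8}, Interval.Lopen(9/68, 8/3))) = Union(ProductSet({6/65, 3/8}, Interval.Lopen(9/68, 8/3)), ProductSet({-8/9, -3/7, 5/47}, {9/7, 3, 36/7}))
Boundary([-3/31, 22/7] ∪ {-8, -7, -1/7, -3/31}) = {-8, -7, -1/7, -3/31, 22/7}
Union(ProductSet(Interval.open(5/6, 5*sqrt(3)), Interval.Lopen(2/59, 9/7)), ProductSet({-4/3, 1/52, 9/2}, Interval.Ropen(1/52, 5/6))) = Union(ProductSet({-4/3, 1/52, 9/2}, Interval.Ropen(1/52, 5/6)), ProductSet(Interval.open(5/6, 5*sqrt(3)), Interval.Lopen(2/59, 9/7)))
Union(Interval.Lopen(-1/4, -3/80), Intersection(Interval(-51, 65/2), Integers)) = Union(Interval.Lopen(-1/4, -3/80), Range(-51, 33, 1))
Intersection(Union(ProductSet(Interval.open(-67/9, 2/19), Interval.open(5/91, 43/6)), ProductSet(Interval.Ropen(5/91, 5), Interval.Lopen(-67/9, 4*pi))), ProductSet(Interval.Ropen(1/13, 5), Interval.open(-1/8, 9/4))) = ProductSet(Interval.Ropen(1/13, 5), Interval.open(-1/8, 9/4))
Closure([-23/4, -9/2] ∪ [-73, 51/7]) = [-73, 51/7]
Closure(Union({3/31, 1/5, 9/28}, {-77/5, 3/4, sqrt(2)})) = {-77/5, 3/31, 1/5, 9/28, 3/4, sqrt(2)}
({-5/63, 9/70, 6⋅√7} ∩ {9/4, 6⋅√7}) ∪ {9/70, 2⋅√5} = {9/70, 2⋅√5, 6⋅√7}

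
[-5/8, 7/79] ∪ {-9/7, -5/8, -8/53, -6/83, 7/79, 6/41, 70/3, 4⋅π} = {-9/7, 6/41, 70/3, 4⋅π} ∪ [-5/8, 7/79]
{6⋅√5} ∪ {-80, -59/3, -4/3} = {-80, -59/3, -4/3, 6⋅√5}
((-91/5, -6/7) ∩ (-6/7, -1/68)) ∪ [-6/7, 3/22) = [-6/7, 3/22)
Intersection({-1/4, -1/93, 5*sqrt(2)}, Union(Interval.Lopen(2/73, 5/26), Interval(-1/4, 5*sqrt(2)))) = {-1/4, -1/93, 5*sqrt(2)}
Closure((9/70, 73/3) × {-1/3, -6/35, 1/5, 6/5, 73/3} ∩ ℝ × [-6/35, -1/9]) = [9/70, 73/3] × {-6/35}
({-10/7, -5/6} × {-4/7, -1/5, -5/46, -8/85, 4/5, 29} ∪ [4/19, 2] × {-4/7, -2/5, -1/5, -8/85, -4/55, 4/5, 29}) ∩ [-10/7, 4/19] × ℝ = ({4/19} × {-4/7, -2/5, -1/5, -8/85, -4/55, 4/5, 29}) ∪ ({-10/7, -5/6} × {-4/7, -1/5, -5/46, -8/85, 4/5, 29})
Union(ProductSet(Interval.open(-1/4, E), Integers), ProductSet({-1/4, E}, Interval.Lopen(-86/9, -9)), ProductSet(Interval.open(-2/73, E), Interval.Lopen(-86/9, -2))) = Union(ProductSet({-1/4, E}, Interval.Lopen(-86/9, -9)), ProductSet(Interval.open(-1/4, E), Integers), ProductSet(Interval.open(-2/73, E), Interval.Lopen(-86/9, -2)))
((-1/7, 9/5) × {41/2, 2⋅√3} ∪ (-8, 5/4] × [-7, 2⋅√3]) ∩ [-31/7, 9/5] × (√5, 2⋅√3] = ((-1/7, 9/5) × {2⋅√3}) ∪ ([-31/7, 5/4] × (√5, 2⋅√3])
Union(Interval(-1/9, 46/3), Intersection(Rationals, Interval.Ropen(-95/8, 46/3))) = Union(Intersection(Interval.Ropen(-95/8, 46/3), Rationals), Interval(-1/9, 46/3))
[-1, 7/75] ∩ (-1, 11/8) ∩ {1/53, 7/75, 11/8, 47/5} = {1/53, 7/75}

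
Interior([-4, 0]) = (-4, 0)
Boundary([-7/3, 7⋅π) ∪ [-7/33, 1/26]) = {-7/3, 7⋅π}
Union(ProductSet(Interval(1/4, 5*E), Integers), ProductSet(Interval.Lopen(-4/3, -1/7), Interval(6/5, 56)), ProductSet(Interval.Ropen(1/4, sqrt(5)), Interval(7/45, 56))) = Union(ProductSet(Interval.Lopen(-4/3, -1/7), Interval(6/5, 56)), ProductSet(Interval.Ropen(1/4, sqrt(5)), Interval(7/45, 56)), ProductSet(Interval(1/4, 5*E), Integers))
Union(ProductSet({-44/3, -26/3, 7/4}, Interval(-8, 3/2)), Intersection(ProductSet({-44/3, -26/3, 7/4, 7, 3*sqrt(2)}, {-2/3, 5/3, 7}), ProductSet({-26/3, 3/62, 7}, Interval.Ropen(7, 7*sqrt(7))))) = Union(ProductSet({-26/3, 7}, {7}), ProductSet({-44/3, -26/3, 7/4}, Interval(-8, 3/2)))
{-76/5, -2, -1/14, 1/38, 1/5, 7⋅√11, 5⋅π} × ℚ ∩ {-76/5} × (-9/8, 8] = {-76/5} × (ℚ ∩ (-9/8, 8])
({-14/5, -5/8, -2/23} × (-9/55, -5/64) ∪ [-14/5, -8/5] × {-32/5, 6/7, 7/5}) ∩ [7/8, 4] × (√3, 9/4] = ∅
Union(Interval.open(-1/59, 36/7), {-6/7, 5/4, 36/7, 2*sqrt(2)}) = Union({-6/7}, Interval.Lopen(-1/59, 36/7))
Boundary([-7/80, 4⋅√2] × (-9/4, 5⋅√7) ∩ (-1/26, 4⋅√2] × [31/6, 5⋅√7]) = ({-1/26, 4⋅√2} × [31/6, 5⋅√7]) ∪ ([-1/26, 4⋅√2] × {31/6, 5⋅√7})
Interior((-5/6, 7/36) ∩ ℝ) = (-5/6, 7/36)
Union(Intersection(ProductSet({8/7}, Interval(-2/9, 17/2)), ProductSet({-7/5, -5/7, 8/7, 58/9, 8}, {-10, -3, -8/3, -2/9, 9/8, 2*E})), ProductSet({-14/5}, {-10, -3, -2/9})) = Union(ProductSet({-14/5}, {-10, -3, -2/9}), ProductSet({8/7}, {-2/9, 9/8, 2*E}))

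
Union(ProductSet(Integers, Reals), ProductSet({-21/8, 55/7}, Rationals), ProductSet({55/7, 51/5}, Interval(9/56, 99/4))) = Union(ProductSet({-21/8, 55/7}, Rationals), ProductSet({55/7, 51/5}, Interval(9/56, 99/4)), ProductSet(Integers, Reals))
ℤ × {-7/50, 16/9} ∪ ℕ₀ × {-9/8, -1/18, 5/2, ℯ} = (ℤ × {-7/50, 16/9}) ∪ (ℕ₀ × {-9/8, -1/18, 5/2, ℯ})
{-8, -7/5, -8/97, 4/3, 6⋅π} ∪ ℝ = ℝ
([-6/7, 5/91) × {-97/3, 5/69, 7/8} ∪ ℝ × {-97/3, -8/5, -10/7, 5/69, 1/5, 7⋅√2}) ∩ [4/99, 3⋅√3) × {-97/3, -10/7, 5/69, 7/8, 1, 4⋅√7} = ([4/99, 5/91) × {-97/3, 5/69, 7/8}) ∪ ([4/99, 3⋅√3) × {-97/3, -10/7, 5/69})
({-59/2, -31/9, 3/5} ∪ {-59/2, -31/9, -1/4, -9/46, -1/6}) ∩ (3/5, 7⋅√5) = ∅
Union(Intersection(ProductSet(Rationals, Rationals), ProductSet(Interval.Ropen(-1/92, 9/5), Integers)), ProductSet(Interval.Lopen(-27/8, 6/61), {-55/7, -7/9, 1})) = Union(ProductSet(Intersection(Interval.Ropen(-1/92, 9/5), Rationals), Integers), ProductSet(Interval.Lopen(-27/8, 6/61), {-55/7, -7/9, 1}))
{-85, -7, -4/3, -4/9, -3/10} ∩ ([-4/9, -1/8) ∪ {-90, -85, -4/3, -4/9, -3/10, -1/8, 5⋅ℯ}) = {-85, -4/3, -4/9, -3/10}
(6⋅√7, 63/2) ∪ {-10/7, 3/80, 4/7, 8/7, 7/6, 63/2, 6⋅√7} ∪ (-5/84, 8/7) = {-10/7, 7/6} ∪ (-5/84, 8/7] ∪ [6⋅√7, 63/2]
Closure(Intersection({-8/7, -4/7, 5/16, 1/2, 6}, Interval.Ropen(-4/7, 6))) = {-4/7, 5/16, 1/2}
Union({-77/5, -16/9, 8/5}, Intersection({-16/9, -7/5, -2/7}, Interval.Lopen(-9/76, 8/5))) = {-77/5, -16/9, 8/5}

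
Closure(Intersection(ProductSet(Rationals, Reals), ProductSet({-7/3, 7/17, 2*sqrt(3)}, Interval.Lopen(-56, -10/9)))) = ProductSet({-7/3, 7/17}, Interval(-56, -10/9))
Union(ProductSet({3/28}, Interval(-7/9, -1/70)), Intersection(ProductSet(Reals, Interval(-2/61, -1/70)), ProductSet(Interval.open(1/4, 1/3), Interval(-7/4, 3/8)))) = Union(ProductSet({3/28}, Interval(-7/9, -1/70)), ProductSet(Interval.open(1/4, 1/3), Interval(-2/61, -1/70)))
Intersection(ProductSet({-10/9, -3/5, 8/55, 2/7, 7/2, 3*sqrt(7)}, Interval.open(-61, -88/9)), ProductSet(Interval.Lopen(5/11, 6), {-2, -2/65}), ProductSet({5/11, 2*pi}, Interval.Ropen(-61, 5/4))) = EmptySet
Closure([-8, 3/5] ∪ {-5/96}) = [-8, 3/5]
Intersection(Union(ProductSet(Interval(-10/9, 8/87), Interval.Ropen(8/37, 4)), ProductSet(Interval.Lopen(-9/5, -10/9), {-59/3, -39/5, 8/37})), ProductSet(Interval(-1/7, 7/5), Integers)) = ProductSet(Interval(-1/7, 8/87), Range(1, 4, 1))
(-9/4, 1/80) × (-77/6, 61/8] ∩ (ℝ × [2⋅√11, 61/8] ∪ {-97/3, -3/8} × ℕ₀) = ({-3/8} × {0, 1, …, 7}) ∪ ((-9/4, 1/80) × [2⋅√11, 61/8])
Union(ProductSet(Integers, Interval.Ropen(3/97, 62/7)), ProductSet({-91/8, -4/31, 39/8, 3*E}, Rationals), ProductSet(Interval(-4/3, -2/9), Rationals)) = Union(ProductSet(Integers, Interval.Ropen(3/97, 62/7)), ProductSet(Union({-91/8, -4/31, 39/8, 3*E}, Interval(-4/3, -2/9)), Rationals))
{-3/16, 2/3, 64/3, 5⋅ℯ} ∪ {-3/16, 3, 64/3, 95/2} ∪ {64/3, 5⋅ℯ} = {-3/16, 2/3, 3, 64/3, 95/2, 5⋅ℯ}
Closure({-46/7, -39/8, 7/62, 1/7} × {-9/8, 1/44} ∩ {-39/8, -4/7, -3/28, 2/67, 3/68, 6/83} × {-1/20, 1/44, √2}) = {-39/8} × {1/44}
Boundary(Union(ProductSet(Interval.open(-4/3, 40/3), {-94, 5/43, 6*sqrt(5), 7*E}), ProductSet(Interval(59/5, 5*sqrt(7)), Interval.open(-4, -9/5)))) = Union(ProductSet({59/5, 5*sqrt(7)}, Interval(-4, -9/5)), ProductSet(Interval(-4/3, 40/3), {-94, 5/43, 6*sqrt(5), 7*E}), ProductSet(Interval(59/5, 5*sqrt(7)), {-4, -9/5}))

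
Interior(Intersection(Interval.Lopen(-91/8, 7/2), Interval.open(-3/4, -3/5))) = Interval.open(-3/4, -3/5)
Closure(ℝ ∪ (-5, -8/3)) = (-∞, ∞)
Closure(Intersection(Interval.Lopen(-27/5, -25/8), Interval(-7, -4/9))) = Interval(-27/5, -25/8)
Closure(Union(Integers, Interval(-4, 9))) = Union(Integers, Interval(-4, 9))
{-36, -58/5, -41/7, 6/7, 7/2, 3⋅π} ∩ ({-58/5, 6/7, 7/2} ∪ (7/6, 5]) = {-58/5, 6/7, 7/2}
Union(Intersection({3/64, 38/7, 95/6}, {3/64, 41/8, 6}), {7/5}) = {3/64, 7/5}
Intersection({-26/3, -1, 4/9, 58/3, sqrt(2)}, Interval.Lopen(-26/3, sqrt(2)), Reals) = {-1, 4/9, sqrt(2)}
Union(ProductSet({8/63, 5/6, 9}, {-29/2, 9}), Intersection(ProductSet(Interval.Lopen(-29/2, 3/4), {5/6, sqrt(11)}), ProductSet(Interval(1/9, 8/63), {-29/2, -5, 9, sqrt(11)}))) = Union(ProductSet({8/63, 5/6, 9}, {-29/2, 9}), ProductSet(Interval(1/9, 8/63), {sqrt(11)}))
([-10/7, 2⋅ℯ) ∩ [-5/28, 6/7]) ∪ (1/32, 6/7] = [-5/28, 6/7]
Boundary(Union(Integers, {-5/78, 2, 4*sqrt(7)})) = Union({-5/78, 4*sqrt(7)}, Integers)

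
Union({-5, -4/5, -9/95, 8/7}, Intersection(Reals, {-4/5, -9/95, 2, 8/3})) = {-5, -4/5, -9/95, 8/7, 2, 8/3}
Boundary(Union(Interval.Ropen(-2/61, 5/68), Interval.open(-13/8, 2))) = {-13/8, 2}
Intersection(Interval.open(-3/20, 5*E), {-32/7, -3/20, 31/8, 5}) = {31/8, 5}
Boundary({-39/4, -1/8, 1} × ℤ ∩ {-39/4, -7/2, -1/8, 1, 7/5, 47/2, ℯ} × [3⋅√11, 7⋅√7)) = {-39/4, -1/8, 1} × {10, 11, …, 18}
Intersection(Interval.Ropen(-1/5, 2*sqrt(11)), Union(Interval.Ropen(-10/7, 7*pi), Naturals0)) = Union(Interval.Ropen(-1/5, 2*sqrt(11)), Range(0, 7, 1))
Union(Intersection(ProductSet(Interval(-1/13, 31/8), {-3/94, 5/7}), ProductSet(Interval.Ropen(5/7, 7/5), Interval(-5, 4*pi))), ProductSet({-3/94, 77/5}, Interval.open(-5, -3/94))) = Union(ProductSet({-3/94, 77/5}, Interval.open(-5, -3/94)), ProductSet(Interval.Ropen(5/7, 7/5), {-3/94, 5/7}))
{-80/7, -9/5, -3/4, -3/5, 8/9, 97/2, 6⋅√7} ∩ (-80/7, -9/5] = {-9/5}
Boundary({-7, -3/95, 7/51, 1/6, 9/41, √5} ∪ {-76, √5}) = {-76, -7, -3/95, 7/51, 1/6, 9/41, √5}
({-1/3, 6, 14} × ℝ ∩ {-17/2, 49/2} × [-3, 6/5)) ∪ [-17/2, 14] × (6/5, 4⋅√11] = [-17/2, 14] × (6/5, 4⋅√11]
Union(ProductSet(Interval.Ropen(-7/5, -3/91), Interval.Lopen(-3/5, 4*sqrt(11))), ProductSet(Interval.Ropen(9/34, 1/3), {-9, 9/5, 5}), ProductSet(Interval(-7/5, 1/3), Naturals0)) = Union(ProductSet(Interval.Ropen(-7/5, -3/91), Interval.Lopen(-3/5, 4*sqrt(11))), ProductSet(Interval(-7/5, 1/3), Naturals0), ProductSet(Interval.Ropen(9/34, 1/3), {-9, 9/5, 5}))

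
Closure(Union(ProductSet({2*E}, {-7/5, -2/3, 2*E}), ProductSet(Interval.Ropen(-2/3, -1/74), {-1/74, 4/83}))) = Union(ProductSet({2*E}, {-7/5, -2/3, 2*E}), ProductSet(Interval(-2/3, -1/74), {-1/74, 4/83}))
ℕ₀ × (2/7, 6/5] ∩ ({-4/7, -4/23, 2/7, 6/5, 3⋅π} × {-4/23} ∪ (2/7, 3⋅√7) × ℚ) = {1, 2, …, 7} × (ℚ ∩ (2/7, 6/5])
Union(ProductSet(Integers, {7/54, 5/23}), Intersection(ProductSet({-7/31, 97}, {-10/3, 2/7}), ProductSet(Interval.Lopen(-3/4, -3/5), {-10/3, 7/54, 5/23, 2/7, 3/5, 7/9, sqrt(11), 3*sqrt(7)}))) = ProductSet(Integers, {7/54, 5/23})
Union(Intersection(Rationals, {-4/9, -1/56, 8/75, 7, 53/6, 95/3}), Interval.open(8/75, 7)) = Union({-4/9, -1/56, 53/6, 95/3}, Interval(8/75, 7))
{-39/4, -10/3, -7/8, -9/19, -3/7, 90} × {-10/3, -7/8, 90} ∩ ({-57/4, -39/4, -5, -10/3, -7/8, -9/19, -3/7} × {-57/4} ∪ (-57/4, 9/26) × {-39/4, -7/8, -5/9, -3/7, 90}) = {-39/4, -10/3, -7/8, -9/19, -3/7} × {-7/8, 90}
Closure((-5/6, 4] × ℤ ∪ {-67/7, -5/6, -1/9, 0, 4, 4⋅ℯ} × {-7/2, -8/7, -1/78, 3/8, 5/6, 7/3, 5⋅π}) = ([-5/6, 4] × ℤ) ∪ ({-67/7, -5/6, -1/9, 0, 4, 4⋅ℯ} × {-7/2, -8/7, -1/78, 3/8, 5/6, 7/3, 5⋅π})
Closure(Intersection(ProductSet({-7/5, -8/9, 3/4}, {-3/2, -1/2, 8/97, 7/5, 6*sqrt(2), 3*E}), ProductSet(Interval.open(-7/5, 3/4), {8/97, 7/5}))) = ProductSet({-8/9}, {8/97, 7/5})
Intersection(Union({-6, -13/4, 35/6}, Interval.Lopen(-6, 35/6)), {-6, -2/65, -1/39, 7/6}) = {-6, -2/65, -1/39, 7/6}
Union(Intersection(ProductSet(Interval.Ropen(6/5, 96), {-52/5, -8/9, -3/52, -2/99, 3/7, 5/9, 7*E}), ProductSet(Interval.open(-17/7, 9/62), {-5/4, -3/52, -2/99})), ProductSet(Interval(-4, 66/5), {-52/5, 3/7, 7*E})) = ProductSet(Interval(-4, 66/5), {-52/5, 3/7, 7*E})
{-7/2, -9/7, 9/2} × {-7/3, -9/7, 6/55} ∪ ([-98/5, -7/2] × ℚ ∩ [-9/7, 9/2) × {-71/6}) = {-7/2, -9/7, 9/2} × {-7/3, -9/7, 6/55}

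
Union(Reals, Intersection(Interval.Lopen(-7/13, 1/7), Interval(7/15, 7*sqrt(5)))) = Reals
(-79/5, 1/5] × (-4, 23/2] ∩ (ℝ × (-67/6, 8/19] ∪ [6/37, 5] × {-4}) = (-79/5, 1/5] × (-4, 8/19]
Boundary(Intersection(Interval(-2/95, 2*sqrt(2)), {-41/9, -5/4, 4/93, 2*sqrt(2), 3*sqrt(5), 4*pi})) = {4/93, 2*sqrt(2)}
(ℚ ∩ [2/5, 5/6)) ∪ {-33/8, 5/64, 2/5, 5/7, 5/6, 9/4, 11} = {-33/8, 5/64, 5/6, 9/4, 11} ∪ (ℚ ∩ [2/5, 5/6))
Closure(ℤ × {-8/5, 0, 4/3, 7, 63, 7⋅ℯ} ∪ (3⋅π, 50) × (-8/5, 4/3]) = ({50, 3⋅π} × [-8/5, 4/3]) ∪ (ℤ × {-8/5, 0, 4/3, 7, 63, 7⋅ℯ}) ∪ ([3⋅π, 50] × {-8/5, 4/3}) ∪ ((3⋅π, 50) × (-8/5, 4/3])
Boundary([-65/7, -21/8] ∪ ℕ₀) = {-65/7, -21/8} ∪ (ℕ₀ \ (-65/7, -21/8))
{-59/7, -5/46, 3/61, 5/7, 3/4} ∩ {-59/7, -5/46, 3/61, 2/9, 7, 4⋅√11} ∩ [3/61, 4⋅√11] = {3/61}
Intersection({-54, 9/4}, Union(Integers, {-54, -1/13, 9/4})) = {-54, 9/4}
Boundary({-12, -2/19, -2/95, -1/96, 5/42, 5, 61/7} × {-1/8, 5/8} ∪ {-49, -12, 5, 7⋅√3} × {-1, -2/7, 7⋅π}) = ({-12, -2/19, -2/95, -1/96, 5/42, 5, 61/7} × {-1/8, 5/8}) ∪ ({-49, -12, 5, 7⋅√3} × {-1, -2/7, 7⋅π})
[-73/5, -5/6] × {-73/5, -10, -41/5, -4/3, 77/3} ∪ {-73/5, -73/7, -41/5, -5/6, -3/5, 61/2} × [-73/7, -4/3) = ([-73/5, -5/6] × {-73/5, -10, -41/5, -4/3, 77/3}) ∪ ({-73/5, -73/7, -41/5, -5/6, -3/5, 61/2} × [-73/7, -4/3))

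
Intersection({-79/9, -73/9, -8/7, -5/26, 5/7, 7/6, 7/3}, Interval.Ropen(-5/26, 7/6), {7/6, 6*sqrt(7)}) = EmptySet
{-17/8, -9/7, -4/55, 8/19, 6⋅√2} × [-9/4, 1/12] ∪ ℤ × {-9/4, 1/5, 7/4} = (ℤ × {-9/4, 1/5, 7/4}) ∪ ({-17/8, -9/7, -4/55, 8/19, 6⋅√2} × [-9/4, 1/12])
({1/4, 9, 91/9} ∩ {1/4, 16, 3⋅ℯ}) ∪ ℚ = ℚ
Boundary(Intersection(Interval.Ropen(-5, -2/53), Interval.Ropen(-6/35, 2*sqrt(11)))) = {-6/35, -2/53}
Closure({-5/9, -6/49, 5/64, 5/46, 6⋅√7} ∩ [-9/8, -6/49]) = {-5/9, -6/49}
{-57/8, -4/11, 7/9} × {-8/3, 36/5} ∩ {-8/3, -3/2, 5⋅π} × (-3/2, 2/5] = ∅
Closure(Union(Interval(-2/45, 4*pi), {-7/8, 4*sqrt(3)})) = Union({-7/8}, Interval(-2/45, 4*pi))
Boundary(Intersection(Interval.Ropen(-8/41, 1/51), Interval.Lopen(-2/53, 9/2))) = {-2/53, 1/51}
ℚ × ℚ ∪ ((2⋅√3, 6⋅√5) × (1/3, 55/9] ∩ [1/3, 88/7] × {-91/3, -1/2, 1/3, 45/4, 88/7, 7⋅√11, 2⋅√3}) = (ℚ × ℚ) ∪ ((2⋅√3, 88/7] × {2⋅√3})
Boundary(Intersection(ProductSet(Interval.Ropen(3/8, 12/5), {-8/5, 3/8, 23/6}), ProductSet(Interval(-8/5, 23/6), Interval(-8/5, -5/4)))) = ProductSet(Interval(3/8, 12/5), {-8/5})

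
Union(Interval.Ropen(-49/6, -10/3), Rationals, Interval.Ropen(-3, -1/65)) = Union(Interval(-49/6, -10/3), Interval(-3, -1/65), Rationals)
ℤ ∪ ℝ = ℝ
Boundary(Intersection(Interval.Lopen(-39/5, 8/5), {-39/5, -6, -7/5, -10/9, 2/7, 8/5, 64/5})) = {-6, -7/5, -10/9, 2/7, 8/5}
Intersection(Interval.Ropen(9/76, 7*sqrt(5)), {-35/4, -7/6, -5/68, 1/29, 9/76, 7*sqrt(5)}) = {9/76}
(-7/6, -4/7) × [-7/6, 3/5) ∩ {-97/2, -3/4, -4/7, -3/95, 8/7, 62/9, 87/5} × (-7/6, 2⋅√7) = {-3/4} × (-7/6, 3/5)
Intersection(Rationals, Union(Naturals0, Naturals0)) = Naturals0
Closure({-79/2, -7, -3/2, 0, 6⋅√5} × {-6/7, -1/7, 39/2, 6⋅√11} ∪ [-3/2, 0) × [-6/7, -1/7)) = ({-3/2, 0} × [-6/7, -1/7]) ∪ ([-3/2, 0] × {-6/7, -1/7}) ∪ ([-3/2, 0) × [-6/7, -1/7)) ∪ ({-79/2, -7, -3/2, 0, 6⋅√5} × {-6/7, -1/7, 39/2, 6⋅√11})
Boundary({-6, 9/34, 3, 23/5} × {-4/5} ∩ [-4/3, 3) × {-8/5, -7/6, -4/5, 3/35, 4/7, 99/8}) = {9/34} × {-4/5}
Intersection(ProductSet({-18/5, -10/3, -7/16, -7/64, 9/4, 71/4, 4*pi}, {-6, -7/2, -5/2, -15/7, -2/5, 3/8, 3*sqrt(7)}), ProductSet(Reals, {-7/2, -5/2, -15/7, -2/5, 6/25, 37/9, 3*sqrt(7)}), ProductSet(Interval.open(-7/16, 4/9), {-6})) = EmptySet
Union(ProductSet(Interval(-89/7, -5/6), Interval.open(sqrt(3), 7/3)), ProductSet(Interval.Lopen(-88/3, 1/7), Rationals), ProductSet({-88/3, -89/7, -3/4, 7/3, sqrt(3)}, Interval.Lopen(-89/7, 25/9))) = Union(ProductSet({-88/3, -89/7, -3/4, 7/3, sqrt(3)}, Interval.Lopen(-89/7, 25/9)), ProductSet(Interval.Lopen(-88/3, 1/7), Rationals), ProductSet(Interval(-89/7, -5/6), Interval.open(sqrt(3), 7/3)))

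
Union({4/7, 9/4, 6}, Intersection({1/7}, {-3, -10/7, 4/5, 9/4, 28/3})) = {4/7, 9/4, 6}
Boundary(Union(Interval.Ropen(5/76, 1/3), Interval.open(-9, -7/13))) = {-9, -7/13, 5/76, 1/3}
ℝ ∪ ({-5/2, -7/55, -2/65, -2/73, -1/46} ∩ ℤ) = ℝ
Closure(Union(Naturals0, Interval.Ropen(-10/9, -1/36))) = Union(Complement(Naturals0, Interval.open(-10/9, -1/36)), Interval(-10/9, -1/36), Naturals0)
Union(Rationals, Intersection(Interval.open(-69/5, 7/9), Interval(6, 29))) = Rationals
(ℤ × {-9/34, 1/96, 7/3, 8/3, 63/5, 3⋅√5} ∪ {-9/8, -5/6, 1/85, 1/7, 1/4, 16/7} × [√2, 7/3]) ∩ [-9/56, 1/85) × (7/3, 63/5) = {0} × {8/3, 3⋅√5}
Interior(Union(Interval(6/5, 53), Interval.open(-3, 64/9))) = Interval.open(-3, 53)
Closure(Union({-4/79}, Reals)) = Reals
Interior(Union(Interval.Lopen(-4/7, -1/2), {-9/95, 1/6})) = Interval.open(-4/7, -1/2)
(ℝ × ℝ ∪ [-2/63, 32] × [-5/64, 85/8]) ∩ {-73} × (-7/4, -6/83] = {-73} × (-7/4, -6/83]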